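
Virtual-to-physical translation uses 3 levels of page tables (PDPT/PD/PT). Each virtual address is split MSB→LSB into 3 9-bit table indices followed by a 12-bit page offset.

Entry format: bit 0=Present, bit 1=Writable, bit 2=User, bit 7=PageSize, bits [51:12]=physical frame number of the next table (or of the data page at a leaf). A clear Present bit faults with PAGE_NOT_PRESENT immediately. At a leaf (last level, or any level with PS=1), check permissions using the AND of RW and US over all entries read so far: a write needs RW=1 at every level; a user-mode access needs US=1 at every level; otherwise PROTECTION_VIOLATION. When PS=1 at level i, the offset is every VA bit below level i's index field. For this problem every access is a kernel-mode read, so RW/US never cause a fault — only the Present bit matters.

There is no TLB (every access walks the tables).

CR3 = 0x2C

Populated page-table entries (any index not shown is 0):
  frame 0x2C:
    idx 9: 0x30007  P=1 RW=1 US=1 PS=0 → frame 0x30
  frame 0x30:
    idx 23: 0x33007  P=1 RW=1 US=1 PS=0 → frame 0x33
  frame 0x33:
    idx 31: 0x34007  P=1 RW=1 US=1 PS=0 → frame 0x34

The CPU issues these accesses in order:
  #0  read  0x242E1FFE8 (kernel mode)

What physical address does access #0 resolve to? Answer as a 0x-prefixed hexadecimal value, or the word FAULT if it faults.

Trace:
#0 VA=0x242E1FFE8 (r,kernel):
  lvl0: tbl 0x2C, slot 9 ⇒ 0x30007 (P1/RW1/US1/PS0)
  lvl1: tbl 0x30, slot 23 ⇒ 0x33007 (P1/RW1/US1/PS0)
  lvl2: tbl 0x33, slot 31 ⇒ 0x34007 (P1/RW1/US1/PS0)
  ⇒ phys 0x34FE8  [3 reads]

Access #0 PA: 0x34FE8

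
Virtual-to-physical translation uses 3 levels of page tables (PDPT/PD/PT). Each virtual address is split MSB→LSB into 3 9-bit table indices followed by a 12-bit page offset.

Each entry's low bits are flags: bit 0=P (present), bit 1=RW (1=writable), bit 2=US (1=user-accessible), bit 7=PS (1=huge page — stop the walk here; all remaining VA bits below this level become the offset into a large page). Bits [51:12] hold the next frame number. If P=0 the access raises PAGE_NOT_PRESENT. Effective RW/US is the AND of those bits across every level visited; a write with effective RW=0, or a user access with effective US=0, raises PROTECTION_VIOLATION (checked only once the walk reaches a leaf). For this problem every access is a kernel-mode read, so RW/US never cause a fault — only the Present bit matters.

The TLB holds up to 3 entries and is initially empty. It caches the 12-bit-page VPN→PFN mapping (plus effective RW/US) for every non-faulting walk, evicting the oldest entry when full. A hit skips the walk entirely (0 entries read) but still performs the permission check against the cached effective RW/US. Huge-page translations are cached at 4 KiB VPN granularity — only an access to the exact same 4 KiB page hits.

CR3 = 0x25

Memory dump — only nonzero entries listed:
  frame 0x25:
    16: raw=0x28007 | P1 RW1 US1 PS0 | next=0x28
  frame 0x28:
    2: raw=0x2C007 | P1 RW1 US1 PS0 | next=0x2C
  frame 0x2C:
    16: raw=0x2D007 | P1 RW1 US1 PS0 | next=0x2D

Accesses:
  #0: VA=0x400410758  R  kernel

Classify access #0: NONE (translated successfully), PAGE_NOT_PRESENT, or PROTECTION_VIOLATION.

Trace:
#0 VA=0x400410758 (r,kernel):
  L0: frame=0x25 idx=16 entry=0x28007 [P=1 RW=1 US=1 PS=0]
  L1: frame=0x28 idx=2 entry=0x2C007 [P=1 RW=1 US=1 PS=0]
  L2: frame=0x2C idx=16 entry=0x2D007 [P=1 RW=1 US=1 PS=0]
  ⇒ phys 0x2D758  [3 reads]

Access #0 fault: NONE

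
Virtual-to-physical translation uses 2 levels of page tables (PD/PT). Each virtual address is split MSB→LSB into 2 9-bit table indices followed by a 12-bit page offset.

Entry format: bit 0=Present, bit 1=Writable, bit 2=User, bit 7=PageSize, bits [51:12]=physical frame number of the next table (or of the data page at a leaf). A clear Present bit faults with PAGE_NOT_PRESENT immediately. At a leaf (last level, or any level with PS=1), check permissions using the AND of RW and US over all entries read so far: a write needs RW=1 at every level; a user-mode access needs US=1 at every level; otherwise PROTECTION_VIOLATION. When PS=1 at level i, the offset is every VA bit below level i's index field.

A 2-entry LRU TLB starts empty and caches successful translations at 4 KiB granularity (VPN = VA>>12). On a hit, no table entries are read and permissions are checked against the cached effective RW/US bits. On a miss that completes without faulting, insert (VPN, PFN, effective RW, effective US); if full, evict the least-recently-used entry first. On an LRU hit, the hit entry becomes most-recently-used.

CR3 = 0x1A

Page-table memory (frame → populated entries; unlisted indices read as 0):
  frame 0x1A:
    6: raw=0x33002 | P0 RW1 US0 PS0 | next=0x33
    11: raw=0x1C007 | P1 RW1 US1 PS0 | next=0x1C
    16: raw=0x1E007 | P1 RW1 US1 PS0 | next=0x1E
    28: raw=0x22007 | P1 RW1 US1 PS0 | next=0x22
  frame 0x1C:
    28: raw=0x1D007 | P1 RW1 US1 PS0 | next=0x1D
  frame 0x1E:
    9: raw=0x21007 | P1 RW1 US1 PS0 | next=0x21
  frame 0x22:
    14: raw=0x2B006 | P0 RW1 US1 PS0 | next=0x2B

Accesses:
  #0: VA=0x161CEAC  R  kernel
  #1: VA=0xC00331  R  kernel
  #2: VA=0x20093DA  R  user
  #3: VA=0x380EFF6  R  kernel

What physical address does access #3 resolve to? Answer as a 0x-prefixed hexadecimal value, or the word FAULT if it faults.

Per-access translation:
#0 VA=0x161CEAC (r,kernel):
  lvl0: tbl 0x1A, slot 11 ⇒ 0x1C007 (P1/RW1/US1/PS0)
  lvl1: tbl 0x1C, slot 28 ⇒ 0x1D007 (P1/RW1/US1/PS0)
  ✓ 0x1DEAC  — 2 lookups
#1 VA=0xC00331 (r,kernel):
  lvl0: tbl 0x1A, slot 6 ⇒ 0x33002 (P0/RW1/US0/PS0)
  → PAGE_NOT_PRESENT  (1 entries read)
#2 VA=0x20093DA (r,user):
  lvl0: tbl 0x1A, slot 16 ⇒ 0x1E007 (P1/RW1/US1/PS0)
  lvl1: tbl 0x1E, slot 9 ⇒ 0x21007 (P1/RW1/US1/PS0)
  ✓ 0x213DA  — 2 lookups
#3 VA=0x380EFF6 (r,kernel):
  lvl0: tbl 0x1A, slot 28 ⇒ 0x22007 (P1/RW1/US1/PS0)
  lvl1: tbl 0x22, slot 14 ⇒ 0x2B006 (P0/RW1/US1/PS0)
  → PAGE_NOT_PRESENT  (2 entries read)

Access #3 PA: FAULT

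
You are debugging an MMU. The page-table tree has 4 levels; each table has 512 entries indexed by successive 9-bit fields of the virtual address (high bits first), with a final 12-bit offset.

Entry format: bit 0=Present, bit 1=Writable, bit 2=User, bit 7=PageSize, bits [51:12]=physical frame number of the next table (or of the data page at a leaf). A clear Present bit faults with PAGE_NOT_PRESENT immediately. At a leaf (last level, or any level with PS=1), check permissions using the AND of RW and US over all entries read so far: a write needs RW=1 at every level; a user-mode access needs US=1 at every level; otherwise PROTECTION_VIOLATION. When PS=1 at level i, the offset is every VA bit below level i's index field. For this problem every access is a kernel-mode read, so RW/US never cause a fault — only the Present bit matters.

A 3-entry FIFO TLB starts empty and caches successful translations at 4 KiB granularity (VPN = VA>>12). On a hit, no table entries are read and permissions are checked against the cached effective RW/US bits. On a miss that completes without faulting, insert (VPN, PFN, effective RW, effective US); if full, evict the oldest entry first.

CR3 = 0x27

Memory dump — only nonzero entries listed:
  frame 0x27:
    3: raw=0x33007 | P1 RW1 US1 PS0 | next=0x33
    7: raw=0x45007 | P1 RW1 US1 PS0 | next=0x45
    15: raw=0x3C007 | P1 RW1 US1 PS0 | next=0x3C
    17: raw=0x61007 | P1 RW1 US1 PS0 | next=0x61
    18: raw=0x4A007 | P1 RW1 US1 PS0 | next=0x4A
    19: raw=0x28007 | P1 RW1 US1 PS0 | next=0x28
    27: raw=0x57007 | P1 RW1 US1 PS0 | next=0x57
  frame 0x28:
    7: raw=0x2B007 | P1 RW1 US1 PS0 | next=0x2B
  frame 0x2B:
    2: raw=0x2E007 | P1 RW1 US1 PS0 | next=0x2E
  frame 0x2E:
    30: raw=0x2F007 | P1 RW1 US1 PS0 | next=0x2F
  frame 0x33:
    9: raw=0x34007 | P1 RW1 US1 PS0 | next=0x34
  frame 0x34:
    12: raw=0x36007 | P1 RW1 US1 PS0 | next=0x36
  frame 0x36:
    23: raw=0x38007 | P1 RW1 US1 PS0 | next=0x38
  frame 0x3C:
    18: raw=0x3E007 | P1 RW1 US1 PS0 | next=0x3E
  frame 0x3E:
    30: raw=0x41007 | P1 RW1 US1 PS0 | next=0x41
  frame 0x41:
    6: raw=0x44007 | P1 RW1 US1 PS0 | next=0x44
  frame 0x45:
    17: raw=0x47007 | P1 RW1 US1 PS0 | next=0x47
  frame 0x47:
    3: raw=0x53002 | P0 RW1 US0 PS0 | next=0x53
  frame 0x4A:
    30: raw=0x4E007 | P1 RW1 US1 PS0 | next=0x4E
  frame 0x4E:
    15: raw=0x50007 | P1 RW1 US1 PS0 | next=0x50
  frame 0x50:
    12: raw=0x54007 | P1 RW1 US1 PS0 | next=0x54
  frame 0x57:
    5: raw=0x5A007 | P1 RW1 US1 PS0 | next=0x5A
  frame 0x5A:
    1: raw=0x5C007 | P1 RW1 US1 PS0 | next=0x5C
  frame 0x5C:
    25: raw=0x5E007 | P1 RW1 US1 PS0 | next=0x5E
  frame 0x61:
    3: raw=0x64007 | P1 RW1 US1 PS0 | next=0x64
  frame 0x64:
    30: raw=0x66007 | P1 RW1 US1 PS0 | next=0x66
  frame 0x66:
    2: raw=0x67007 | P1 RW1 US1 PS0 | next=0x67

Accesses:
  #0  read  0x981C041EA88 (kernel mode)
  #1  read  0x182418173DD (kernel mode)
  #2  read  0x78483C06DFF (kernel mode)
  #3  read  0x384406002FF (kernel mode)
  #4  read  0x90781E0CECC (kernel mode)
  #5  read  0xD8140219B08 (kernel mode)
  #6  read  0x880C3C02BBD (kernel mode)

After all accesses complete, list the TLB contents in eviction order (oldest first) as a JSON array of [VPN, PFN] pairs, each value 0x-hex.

Trace:
#0 VA=0x981C041EA88 (r,kernel):
  lvl0: tbl 0x27, slot 19 ⇒ 0x28007 (P1/RW1/US1/PS0)
  lvl1: tbl 0x28, slot 7 ⇒ 0x2B007 (P1/RW1/US1/PS0)
  lvl2: tbl 0x2B, slot 2 ⇒ 0x2E007 (P1/RW1/US1/PS0)
  lvl3: tbl 0x2E, slot 30 ⇒ 0x2F007 (P1/RW1/US1/PS0)
  → PA=0x2FA88  (4 entries read)
#1 VA=0x182418173DD (r,kernel):
  lvl0: tbl 0x27, slot 3 ⇒ 0x33007 (P1/RW1/US1/PS0)
  lvl1: tbl 0x33, slot 9 ⇒ 0x34007 (P1/RW1/US1/PS0)
  lvl2: tbl 0x34, slot 12 ⇒ 0x36007 (P1/RW1/US1/PS0)
  lvl3: tbl 0x36, slot 23 ⇒ 0x38007 (P1/RW1/US1/PS0)
  → PA=0x383DD  (4 entries read)
#2 VA=0x78483C06DFF (r,kernel):
  lvl0: tbl 0x27, slot 15 ⇒ 0x3C007 (P1/RW1/US1/PS0)
  lvl1: tbl 0x3C, slot 18 ⇒ 0x3E007 (P1/RW1/US1/PS0)
  lvl2: tbl 0x3E, slot 30 ⇒ 0x41007 (P1/RW1/US1/PS0)
  lvl3: tbl 0x41, slot 6 ⇒ 0x44007 (P1/RW1/US1/PS0)
  → PA=0x44DFF  (4 entries read)
#3 VA=0x384406002FF (r,kernel):
  lvl0: tbl 0x27, slot 7 ⇒ 0x45007 (P1/RW1/US1/PS0)
  lvl1: tbl 0x45, slot 17 ⇒ 0x47007 (P1/RW1/US1/PS0)
  lvl2: tbl 0x47, slot 3 ⇒ 0x53002 (P0/RW1/US0/PS0)
  ✗ PAGE_NOT_PRESENT  [3 reads]
#4 VA=0x90781E0CECC (r,kernel):
  lvl0: tbl 0x27, slot 18 ⇒ 0x4A007 (P1/RW1/US1/PS0)
  lvl1: tbl 0x4A, slot 30 ⇒ 0x4E007 (P1/RW1/US1/PS0)
  lvl2: tbl 0x4E, slot 15 ⇒ 0x50007 (P1/RW1/US1/PS0)
  lvl3: tbl 0x50, slot 12 ⇒ 0x54007 (P1/RW1/US1/PS0)
  → PA=0x54ECC  (4 entries read)
#5 VA=0xD8140219B08 (r,kernel):
  lvl0: tbl 0x27, slot 27 ⇒ 0x57007 (P1/RW1/US1/PS0)
  lvl1: tbl 0x57, slot 5 ⇒ 0x5A007 (P1/RW1/US1/PS0)
  lvl2: tbl 0x5A, slot 1 ⇒ 0x5C007 (P1/RW1/US1/PS0)
  lvl3: tbl 0x5C, slot 25 ⇒ 0x5E007 (P1/RW1/US1/PS0)
  → PA=0x5EB08  (4 entries read)
#6 VA=0x880C3C02BBD (r,kernel):
  lvl0: tbl 0x27, slot 17 ⇒ 0x61007 (P1/RW1/US1/PS0)
  lvl1: tbl 0x61, slot 3 ⇒ 0x64007 (P1/RW1/US1/PS0)
  lvl2: tbl 0x64, slot 30 ⇒ 0x66007 (P1/RW1/US1/PS0)
  lvl3: tbl 0x66, slot 2 ⇒ 0x67007 (P1/RW1/US1/PS0)
  → PA=0x67BBD  (4 entries read)

TLB: [["0x90781E0C", "0x54"], ["0xD8140219", "0x5E"], ["0x880C3C02", "0x67"]]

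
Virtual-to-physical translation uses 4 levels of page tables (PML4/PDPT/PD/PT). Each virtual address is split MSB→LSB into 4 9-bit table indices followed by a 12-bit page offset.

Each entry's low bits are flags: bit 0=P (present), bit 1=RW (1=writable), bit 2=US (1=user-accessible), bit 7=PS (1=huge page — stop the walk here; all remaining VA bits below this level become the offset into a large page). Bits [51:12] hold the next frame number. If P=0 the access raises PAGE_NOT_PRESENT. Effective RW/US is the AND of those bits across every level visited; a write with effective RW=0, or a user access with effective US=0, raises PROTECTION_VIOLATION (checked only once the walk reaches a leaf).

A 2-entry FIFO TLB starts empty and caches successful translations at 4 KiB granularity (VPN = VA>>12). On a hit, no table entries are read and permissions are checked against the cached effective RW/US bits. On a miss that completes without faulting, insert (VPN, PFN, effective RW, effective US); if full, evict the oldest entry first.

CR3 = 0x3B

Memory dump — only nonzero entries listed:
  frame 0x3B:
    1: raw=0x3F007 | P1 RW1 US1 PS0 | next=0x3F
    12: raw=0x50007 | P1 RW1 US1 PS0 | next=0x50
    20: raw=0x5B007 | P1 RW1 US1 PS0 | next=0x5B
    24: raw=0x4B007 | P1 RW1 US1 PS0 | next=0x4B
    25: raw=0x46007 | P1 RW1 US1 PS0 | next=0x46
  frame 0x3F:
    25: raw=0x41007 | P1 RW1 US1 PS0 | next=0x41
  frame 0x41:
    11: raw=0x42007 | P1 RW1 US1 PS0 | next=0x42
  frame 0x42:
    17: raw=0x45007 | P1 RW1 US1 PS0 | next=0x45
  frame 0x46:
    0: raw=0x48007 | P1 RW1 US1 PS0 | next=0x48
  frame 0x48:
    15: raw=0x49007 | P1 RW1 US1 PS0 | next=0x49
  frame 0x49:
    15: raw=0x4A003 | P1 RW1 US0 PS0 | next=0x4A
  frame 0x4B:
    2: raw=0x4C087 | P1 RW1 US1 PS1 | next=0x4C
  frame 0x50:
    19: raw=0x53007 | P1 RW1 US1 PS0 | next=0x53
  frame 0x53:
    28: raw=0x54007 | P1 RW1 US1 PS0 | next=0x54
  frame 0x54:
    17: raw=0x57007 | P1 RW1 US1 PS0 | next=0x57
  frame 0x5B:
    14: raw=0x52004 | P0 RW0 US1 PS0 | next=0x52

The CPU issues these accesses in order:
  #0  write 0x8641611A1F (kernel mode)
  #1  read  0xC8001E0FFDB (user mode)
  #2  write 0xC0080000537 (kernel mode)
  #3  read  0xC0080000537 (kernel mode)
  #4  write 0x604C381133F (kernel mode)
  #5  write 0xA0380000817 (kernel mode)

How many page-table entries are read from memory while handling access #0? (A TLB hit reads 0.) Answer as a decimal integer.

Walk each access:
#0 VA=0x8641611A1F (w,kernel):
  L0: frame=0x3B idx=1 entry=0x3F007 [P=1 RW=1 US=1 PS=0]
  L1: frame=0x3F idx=25 entry=0x41007 [P=1 RW=1 US=1 PS=0]
  L2: frame=0x41 idx=11 entry=0x42007 [P=1 RW=1 US=1 PS=0]
  L3: frame=0x42 idx=17 entry=0x45007 [P=1 RW=1 US=1 PS=0]
  ✓ 0x45A1F  — 4 lookups
#1 VA=0xC8001E0FFDB (r,user):
  L0: frame=0x3B idx=25 entry=0x46007 [P=1 RW=1 US=1 PS=0]
  L1: frame=0x46 idx=0 entry=0x48007 [P=1 RW=1 US=1 PS=0]
  L2: frame=0x48 idx=15 entry=0x49007 [P=1 RW=1 US=1 PS=0]
  L3: frame=0x49 idx=15 entry=0x4A003 [P=1 RW=1 US=0 PS=0]
  ✗ PROTECTION_VIOLATION  [4 reads]
#2 VA=0xC0080000537 (w,kernel):
  L0: frame=0x3B idx=24 entry=0x4B007 [P=1 RW=1 US=1 PS=0]
  L1: frame=0x4B idx=2 entry=0x4C087 [P=1 RW=1 US=1 PS=1]
  ✓ 0x4C537 (huge @L1)  — 2 lookups
#3 VA=0xC0080000537 (r,kernel):
  TLB hit vpn=0xC0080000 → PA=0x4C537
#4 VA=0x604C381133F (w,kernel):
  L0: frame=0x3B idx=12 entry=0x50007 [P=1 RW=1 US=1 PS=0]
  L1: frame=0x50 idx=19 entry=0x53007 [P=1 RW=1 US=1 PS=0]
  L2: frame=0x53 idx=28 entry=0x54007 [P=1 RW=1 US=1 PS=0]
  L3: frame=0x54 idx=17 entry=0x57007 [P=1 RW=1 US=1 PS=0]
  ✓ 0x5733F  — 4 lookups
#5 VA=0xA0380000817 (w,kernel):
  L0: frame=0x3B idx=20 entry=0x5B007 [P=1 RW=1 US=1 PS=0]
  L1: frame=0x5B idx=14 entry=0x52004 [P=0 RW=0 US=1 PS=0]
  ✗ PAGE_NOT_PRESENT  [2 reads]

Entries read for #0: 4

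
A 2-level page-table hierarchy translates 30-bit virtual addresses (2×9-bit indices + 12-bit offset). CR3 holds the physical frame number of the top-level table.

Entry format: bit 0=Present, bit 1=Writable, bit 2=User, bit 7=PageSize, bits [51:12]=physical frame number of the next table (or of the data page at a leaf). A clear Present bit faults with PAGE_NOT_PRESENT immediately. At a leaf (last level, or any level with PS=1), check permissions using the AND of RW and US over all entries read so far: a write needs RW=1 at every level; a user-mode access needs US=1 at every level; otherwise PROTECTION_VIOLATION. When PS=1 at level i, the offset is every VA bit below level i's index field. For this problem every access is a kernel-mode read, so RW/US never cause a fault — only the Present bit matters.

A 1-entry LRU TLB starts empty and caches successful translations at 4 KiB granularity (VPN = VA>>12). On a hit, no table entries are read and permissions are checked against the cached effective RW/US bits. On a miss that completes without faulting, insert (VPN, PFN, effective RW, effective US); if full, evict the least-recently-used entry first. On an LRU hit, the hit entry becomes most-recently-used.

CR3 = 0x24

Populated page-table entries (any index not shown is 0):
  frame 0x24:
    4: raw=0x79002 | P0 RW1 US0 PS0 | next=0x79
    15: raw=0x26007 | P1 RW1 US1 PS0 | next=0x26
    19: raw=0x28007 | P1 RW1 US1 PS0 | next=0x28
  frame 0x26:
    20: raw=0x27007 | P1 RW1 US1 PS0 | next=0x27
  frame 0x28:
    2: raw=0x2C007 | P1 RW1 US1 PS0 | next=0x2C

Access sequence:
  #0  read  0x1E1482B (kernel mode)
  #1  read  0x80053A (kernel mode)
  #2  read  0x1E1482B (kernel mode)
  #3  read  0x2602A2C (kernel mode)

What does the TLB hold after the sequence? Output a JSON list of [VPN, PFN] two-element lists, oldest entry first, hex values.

Trace:
#0 VA=0x1E1482B (r,kernel):
  [0] read 0x24 idx=15: raw=0x26007 flags P=1 W=1 U=1 S=0
  [1] read 0x26 idx=20: raw=0x27007 flags P=1 W=1 U=1 S=0
  ⇒ phys 0x2782B  [2 reads]
#1 VA=0x80053A (r,kernel):
  [0] read 0x24 idx=4: raw=0x79002 flags P=0 W=1 U=0 S=0
  → PAGE_NOT_PRESENT  (1 entries read)
#2 VA=0x1E1482B (r,kernel):
  TLB hit vpn=0x1E14 → PA=0x2782B
#3 VA=0x2602A2C (r,kernel):
  [0] read 0x24 idx=19: raw=0x28007 flags P=1 W=1 U=1 S=0
  [1] read 0x28 idx=2: raw=0x2C007 flags P=1 W=1 U=1 S=0
  ⇒ phys 0x2CA2C  [2 reads]

TLB: [["0x2602", "0x2C"]]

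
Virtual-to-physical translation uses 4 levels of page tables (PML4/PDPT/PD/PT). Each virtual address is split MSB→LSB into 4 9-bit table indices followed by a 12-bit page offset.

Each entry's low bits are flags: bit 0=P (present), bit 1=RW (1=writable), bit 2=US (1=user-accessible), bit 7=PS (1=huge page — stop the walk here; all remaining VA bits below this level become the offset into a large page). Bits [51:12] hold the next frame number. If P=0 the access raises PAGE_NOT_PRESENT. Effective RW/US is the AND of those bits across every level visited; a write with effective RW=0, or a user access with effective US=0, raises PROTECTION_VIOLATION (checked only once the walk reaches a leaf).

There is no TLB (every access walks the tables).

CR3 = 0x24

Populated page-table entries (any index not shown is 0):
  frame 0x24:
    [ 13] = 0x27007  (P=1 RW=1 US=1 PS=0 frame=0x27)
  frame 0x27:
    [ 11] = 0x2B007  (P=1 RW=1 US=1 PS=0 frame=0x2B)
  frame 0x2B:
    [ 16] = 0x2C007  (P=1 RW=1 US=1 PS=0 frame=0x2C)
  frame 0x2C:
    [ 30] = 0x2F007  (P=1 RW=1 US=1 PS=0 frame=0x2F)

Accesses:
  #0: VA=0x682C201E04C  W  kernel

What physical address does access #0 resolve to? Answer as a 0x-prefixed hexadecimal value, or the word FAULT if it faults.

Trace:
#0 VA=0x682C201E04C (w,kernel):
  [0] read 0x24 idx=13: raw=0x27007 flags P=1 W=1 U=1 S=0
  [1] read 0x27 idx=11: raw=0x2B007 flags P=1 W=1 U=1 S=0
  [2] read 0x2B idx=16: raw=0x2C007 flags P=1 W=1 U=1 S=0
  [3] read 0x2C idx=30: raw=0x2F007 flags P=1 W=1 U=1 S=0
  ⇒ phys 0x2F04C  [4 reads]

Access #0 PA: 0x2F04C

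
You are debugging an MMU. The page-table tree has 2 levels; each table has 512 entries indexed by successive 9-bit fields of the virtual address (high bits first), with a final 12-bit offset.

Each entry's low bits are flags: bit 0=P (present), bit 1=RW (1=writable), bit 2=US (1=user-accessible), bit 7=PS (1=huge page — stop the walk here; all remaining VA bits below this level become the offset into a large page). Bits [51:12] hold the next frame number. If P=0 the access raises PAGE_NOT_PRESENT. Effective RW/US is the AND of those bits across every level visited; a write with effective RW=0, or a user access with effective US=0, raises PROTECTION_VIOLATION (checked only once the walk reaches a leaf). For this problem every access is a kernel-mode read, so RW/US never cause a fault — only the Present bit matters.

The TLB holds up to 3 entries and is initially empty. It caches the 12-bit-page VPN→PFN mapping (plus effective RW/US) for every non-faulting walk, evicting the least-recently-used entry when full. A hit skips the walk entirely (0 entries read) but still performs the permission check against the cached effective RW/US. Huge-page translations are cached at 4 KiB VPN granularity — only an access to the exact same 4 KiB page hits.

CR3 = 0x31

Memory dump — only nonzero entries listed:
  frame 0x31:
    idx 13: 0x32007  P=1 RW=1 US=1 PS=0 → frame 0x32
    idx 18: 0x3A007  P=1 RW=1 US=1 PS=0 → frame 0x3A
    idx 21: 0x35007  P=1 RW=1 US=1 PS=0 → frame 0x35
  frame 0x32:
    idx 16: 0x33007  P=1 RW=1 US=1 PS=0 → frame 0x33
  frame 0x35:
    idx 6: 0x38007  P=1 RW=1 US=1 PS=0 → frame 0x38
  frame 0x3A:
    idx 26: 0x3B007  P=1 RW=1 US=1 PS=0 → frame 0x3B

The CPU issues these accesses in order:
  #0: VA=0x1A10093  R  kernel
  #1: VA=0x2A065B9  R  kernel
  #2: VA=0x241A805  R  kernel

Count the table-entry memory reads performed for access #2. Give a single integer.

Per-access translation:
#0 VA=0x1A10093 (r,kernel):
  L0 @0x31[13] → 0x32007  P=1,RW=1,US=1,PS=0
  L1 @0x32[16] → 0x33007  P=1,RW=1,US=1,PS=0
  ⇒ phys 0x33093  [2 reads]
#1 VA=0x2A065B9 (r,kernel):
  L0 @0x31[21] → 0x35007  P=1,RW=1,US=1,PS=0
  L1 @0x35[6] → 0x38007  P=1,RW=1,US=1,PS=0
  ⇒ phys 0x385B9  [2 reads]
#2 VA=0x241A805 (r,kernel):
  L0 @0x31[18] → 0x3A007  P=1,RW=1,US=1,PS=0
  L1 @0x3A[26] → 0x3B007  P=1,RW=1,US=1,PS=0
  ⇒ phys 0x3B805  [2 reads]

Entries read for #2: 2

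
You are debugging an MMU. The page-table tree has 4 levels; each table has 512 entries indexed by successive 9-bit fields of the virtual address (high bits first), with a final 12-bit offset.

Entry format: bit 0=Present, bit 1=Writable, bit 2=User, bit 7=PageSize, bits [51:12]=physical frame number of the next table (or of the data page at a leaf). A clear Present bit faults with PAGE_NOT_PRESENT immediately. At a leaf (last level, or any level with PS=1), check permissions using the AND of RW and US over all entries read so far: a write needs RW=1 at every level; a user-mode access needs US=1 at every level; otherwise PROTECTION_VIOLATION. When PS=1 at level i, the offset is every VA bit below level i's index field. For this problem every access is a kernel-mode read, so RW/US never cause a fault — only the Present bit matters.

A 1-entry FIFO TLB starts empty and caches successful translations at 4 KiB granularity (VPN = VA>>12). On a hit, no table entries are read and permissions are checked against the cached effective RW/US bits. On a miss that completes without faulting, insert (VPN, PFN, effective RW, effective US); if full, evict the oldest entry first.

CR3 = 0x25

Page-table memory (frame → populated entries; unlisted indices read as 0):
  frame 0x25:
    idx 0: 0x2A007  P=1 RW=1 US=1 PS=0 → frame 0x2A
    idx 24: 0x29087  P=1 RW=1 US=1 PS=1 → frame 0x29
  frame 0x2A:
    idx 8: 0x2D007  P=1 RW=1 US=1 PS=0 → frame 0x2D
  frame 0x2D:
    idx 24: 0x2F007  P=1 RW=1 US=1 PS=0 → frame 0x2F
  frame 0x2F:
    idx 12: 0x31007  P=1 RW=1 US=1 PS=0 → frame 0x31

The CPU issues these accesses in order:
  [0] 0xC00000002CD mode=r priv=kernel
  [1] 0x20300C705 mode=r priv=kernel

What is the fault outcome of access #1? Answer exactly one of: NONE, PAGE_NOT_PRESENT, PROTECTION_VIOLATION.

Trace:
#0 VA=0xC00000002CD (r,kernel):
  L0 @0x25[24] → 0x29087  P=1,RW=1,US=1,PS=1
  → PA=0x292CD (huge @L0)  (1 entries read)
#1 VA=0x20300C705 (r,kernel):
  L0 @0x25[0] → 0x2A007  P=1,RW=1,US=1,PS=0
  L1 @0x2A[8] → 0x2D007  P=1,RW=1,US=1,PS=0
  L2 @0x2D[24] → 0x2F007  P=1,RW=1,US=1,PS=0
  L3 @0x2F[12] → 0x31007  P=1,RW=1,US=1,PS=0
  → PA=0x31705  (4 entries read)

Access #1 fault: NONE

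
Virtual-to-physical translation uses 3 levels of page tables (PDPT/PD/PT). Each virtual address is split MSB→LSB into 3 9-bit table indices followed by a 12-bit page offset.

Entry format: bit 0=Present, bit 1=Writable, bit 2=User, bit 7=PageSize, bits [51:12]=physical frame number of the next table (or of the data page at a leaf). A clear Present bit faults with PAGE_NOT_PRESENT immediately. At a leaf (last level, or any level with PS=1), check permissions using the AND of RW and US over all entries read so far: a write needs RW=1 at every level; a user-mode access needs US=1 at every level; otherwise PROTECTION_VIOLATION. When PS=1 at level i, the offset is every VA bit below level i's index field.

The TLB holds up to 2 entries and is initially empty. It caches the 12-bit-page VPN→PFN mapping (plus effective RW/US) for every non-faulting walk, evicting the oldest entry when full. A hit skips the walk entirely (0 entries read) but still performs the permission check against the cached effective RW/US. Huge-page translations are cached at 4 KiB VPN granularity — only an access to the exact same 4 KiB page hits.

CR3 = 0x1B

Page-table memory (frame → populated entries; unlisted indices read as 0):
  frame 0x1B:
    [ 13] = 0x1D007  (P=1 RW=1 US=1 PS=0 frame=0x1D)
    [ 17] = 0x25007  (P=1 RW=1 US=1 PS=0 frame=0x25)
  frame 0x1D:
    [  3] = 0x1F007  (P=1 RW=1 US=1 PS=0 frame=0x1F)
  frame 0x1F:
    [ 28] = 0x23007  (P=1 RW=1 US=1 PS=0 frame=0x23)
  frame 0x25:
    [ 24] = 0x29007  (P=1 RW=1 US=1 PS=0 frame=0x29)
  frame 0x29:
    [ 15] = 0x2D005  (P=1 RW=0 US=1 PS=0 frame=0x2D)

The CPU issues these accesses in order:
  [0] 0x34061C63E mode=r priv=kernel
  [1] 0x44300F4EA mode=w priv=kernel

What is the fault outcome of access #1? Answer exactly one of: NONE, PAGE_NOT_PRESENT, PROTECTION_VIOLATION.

Walk each access:
#0 VA=0x34061C63E (r,kernel):
  L0: frame=0x1B idx=13 entry=0x1D007 [P=1 RW=1 US=1 PS=0]
  L1: frame=0x1D idx=3 entry=0x1F007 [P=1 RW=1 US=1 PS=0]
  L2: frame=0x1F idx=28 entry=0x23007 [P=1 RW=1 US=1 PS=0]
  ✓ 0x2363E  — 3 lookups
#1 VA=0x44300F4EA (w,kernel):
  L0: frame=0x1B idx=17 entry=0x25007 [P=1 RW=1 US=1 PS=0]
  L1: frame=0x25 idx=24 entry=0x29007 [P=1 RW=1 US=1 PS=0]
  L2: frame=0x29 idx=15 entry=0x2D005 [P=1 RW=0 US=1 PS=0]
  ⇒ fault: PROTECTION_VIOLATION  — 3 lookups

Access #1 fault: PROTECTION_VIOLATION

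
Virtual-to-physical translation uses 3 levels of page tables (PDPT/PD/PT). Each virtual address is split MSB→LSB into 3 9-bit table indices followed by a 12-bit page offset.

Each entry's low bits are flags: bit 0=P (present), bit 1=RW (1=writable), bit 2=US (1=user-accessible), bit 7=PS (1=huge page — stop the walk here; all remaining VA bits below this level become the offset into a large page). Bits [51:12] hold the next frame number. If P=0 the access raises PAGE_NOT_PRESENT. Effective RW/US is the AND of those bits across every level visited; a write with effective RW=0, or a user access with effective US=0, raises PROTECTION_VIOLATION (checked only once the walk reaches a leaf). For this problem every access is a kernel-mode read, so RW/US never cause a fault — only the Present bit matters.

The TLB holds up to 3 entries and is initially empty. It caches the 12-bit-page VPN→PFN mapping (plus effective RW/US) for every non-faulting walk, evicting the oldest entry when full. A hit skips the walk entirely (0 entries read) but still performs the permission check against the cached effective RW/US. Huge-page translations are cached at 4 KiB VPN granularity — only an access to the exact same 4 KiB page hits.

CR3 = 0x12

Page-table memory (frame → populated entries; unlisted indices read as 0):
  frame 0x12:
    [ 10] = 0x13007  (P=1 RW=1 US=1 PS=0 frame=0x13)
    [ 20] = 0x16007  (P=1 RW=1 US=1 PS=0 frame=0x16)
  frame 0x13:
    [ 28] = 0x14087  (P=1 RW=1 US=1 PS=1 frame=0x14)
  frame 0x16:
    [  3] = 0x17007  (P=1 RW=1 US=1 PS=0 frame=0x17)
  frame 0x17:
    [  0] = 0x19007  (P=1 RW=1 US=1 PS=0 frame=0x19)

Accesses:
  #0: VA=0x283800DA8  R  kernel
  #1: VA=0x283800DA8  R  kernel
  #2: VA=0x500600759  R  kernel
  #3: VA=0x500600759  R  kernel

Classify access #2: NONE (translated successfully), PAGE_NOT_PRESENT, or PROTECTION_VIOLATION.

Trace:
#0 VA=0x283800DA8 (r,kernel):
  L0 @0x12[10] → 0x13007  P=1,RW=1,US=1,PS=0
  L1 @0x13[28] → 0x14087  P=1,RW=1,US=1,PS=1
  ✓ 0x14DA8 (huge @L1)  — 2 lookups
#1 VA=0x283800DA8 (r,kernel):
  TLB hit vpn=0x283800 → PA=0x14DA8
#2 VA=0x500600759 (r,kernel):
  L0 @0x12[20] → 0x16007  P=1,RW=1,US=1,PS=0
  L1 @0x16[3] → 0x17007  P=1,RW=1,US=1,PS=0
  L2 @0x17[0] → 0x19007  P=1,RW=1,US=1,PS=0
  ✓ 0x19759  — 3 lookups
#3 VA=0x500600759 (r,kernel):
  TLB hit vpn=0x500600 → PA=0x19759

Access #2 fault: NONE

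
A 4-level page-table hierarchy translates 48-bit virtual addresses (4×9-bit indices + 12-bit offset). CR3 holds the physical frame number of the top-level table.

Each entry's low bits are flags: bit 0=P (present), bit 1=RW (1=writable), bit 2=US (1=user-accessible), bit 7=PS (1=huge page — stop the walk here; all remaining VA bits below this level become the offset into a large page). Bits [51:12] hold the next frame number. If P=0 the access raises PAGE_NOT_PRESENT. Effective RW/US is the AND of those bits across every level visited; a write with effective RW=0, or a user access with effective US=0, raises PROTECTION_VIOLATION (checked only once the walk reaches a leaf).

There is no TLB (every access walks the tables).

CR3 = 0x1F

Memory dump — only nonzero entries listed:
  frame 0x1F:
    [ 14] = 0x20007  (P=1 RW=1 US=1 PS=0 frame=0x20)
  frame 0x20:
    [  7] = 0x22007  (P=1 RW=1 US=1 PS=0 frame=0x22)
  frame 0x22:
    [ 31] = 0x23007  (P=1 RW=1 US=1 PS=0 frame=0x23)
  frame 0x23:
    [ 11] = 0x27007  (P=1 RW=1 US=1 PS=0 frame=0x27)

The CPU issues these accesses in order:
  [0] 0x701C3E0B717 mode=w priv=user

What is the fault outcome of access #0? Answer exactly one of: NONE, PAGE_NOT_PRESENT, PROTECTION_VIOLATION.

Per-access translation:
#0 VA=0x701C3E0B717 (w,user):
  L0: frame=0x1F idx=14 entry=0x20007 [P=1 RW=1 US=1 PS=0]
  L1: frame=0x20 idx=7 entry=0x22007 [P=1 RW=1 US=1 PS=0]
  L2: frame=0x22 idx=31 entry=0x23007 [P=1 RW=1 US=1 PS=0]
  L3: frame=0x23 idx=11 entry=0x27007 [P=1 RW=1 US=1 PS=0]
  → PA=0x27717  (4 entries read)

Access #0 fault: NONE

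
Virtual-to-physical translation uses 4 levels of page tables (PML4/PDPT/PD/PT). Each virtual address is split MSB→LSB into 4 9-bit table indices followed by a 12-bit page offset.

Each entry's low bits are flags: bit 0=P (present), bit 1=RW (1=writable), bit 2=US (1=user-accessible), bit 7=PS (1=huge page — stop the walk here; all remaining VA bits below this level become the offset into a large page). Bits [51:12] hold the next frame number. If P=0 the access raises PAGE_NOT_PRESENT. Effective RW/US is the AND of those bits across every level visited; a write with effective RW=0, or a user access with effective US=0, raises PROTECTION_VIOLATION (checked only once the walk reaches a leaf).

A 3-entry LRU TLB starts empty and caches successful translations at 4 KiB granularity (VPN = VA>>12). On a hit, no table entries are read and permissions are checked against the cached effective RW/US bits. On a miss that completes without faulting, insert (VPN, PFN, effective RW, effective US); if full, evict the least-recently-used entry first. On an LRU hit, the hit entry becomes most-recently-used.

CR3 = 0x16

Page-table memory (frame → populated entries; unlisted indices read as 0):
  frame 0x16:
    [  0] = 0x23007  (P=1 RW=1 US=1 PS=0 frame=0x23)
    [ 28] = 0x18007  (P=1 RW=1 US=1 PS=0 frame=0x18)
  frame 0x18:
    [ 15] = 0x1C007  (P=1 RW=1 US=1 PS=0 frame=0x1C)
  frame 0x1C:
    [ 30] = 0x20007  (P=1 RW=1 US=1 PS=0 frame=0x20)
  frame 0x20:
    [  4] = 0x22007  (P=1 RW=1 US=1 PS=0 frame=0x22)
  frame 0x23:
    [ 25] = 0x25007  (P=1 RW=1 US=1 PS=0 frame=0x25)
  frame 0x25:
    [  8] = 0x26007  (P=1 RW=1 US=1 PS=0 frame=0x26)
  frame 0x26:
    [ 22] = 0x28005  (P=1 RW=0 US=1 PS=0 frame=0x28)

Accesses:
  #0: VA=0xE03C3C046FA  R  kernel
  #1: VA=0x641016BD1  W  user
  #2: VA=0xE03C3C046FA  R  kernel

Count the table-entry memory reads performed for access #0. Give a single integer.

Per-access translation:
#0 VA=0xE03C3C046FA (r,kernel):
  L0: frame=0x16 idx=28 entry=0x18007 [P=1 RW=1 US=1 PS=0]
  L1: frame=0x18 idx=15 entry=0x1C007 [P=1 RW=1 US=1 PS=0]
  L2: frame=0x1C idx=30 entry=0x20007 [P=1 RW=1 US=1 PS=0]
  L3: frame=0x20 idx=4 entry=0x22007 [P=1 RW=1 US=1 PS=0]
  ✓ 0x226FA  — 4 lookups
#1 VA=0x641016BD1 (w,user):
  L0: frame=0x16 idx=0 entry=0x23007 [P=1 RW=1 US=1 PS=0]
  L1: frame=0x23 idx=25 entry=0x25007 [P=1 RW=1 US=1 PS=0]
  L2: frame=0x25 idx=8 entry=0x26007 [P=1 RW=1 US=1 PS=0]
  L3: frame=0x26 idx=22 entry=0x28005 [P=1 RW=0 US=1 PS=0]
  ✗ PROTECTION_VIOLATION  [4 reads]
#2 VA=0xE03C3C046FA (r,kernel):
  TLB hit vpn=0xE03C3C04 → PA=0x226FA

Entries read for #0: 4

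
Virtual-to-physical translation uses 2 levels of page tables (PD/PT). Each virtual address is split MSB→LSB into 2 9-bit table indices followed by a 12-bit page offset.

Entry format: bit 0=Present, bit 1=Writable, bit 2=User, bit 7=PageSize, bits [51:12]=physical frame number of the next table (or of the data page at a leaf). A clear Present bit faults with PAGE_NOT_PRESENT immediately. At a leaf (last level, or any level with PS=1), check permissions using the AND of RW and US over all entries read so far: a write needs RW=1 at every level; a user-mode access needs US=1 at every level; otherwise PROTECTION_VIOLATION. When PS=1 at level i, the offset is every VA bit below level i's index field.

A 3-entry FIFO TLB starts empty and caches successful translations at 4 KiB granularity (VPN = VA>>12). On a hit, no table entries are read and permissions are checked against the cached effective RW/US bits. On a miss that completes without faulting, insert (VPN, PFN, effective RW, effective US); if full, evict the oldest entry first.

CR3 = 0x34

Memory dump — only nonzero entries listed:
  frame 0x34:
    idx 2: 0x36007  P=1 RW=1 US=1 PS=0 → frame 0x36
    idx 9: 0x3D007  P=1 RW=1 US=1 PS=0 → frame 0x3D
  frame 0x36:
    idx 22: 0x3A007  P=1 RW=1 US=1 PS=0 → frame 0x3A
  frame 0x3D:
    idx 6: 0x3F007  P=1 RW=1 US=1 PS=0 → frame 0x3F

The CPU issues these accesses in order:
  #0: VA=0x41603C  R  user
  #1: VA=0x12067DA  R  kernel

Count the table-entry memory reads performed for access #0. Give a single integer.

Per-access translation:
#0 VA=0x41603C (r,user):
  L0: frame=0x34 idx=2 entry=0x36007 [P=1 RW=1 US=1 PS=0]
  L1: frame=0x36 idx=22 entry=0x3A007 [P=1 RW=1 US=1 PS=0]
  ✓ 0x3A03C  — 2 lookups
#1 VA=0x12067DA (r,kernel):
  L0: frame=0x34 idx=9 entry=0x3D007 [P=1 RW=1 US=1 PS=0]
  L1: frame=0x3D idx=6 entry=0x3F007 [P=1 RW=1 US=1 PS=0]
  ✓ 0x3F7DA  — 2 lookups

Entries read for #0: 2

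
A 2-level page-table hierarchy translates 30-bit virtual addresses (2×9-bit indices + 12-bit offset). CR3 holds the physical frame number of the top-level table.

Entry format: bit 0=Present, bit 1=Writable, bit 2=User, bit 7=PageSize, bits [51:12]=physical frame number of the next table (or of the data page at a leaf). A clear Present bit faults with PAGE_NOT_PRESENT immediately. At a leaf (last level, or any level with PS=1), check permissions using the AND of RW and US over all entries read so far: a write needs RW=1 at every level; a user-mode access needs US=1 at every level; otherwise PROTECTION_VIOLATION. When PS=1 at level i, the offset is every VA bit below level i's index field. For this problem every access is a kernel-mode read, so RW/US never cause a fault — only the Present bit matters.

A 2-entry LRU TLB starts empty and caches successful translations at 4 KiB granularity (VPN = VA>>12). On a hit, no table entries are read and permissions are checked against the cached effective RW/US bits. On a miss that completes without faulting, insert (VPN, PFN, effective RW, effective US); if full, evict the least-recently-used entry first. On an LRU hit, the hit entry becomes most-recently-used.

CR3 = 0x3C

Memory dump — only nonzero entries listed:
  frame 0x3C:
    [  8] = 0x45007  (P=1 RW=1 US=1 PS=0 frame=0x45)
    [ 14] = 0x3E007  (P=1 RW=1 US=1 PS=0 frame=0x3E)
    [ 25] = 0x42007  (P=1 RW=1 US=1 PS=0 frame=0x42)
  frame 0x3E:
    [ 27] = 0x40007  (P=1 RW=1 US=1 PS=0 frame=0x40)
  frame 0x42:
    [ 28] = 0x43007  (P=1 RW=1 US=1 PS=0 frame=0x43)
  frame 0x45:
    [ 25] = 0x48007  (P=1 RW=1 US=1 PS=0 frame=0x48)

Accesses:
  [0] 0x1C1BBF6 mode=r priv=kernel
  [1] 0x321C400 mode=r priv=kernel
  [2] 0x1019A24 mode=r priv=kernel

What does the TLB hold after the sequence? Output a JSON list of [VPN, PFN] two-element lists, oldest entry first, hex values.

Trace:
#0 VA=0x1C1BBF6 (r,kernel):
  L0: frame=0x3C idx=14 entry=0x3E007 [P=1 RW=1 US=1 PS=0]
  L1: frame=0x3E idx=27 entry=0x40007 [P=1 RW=1 US=1 PS=0]
  → PA=0x40BF6  (2 entries read)
#1 VA=0x321C400 (r,kernel):
  L0: frame=0x3C idx=25 entry=0x42007 [P=1 RW=1 US=1 PS=0]
  L1: frame=0x42 idx=28 entry=0x43007 [P=1 RW=1 US=1 PS=0]
  → PA=0x43400  (2 entries read)
#2 VA=0x1019A24 (r,kernel):
  L0: frame=0x3C idx=8 entry=0x45007 [P=1 RW=1 US=1 PS=0]
  L1: frame=0x45 idx=25 entry=0x48007 [P=1 RW=1 US=1 PS=0]
  → PA=0x48A24  (2 entries read)

TLB: [["0x321C", "0x43"], ["0x1019", "0x48"]]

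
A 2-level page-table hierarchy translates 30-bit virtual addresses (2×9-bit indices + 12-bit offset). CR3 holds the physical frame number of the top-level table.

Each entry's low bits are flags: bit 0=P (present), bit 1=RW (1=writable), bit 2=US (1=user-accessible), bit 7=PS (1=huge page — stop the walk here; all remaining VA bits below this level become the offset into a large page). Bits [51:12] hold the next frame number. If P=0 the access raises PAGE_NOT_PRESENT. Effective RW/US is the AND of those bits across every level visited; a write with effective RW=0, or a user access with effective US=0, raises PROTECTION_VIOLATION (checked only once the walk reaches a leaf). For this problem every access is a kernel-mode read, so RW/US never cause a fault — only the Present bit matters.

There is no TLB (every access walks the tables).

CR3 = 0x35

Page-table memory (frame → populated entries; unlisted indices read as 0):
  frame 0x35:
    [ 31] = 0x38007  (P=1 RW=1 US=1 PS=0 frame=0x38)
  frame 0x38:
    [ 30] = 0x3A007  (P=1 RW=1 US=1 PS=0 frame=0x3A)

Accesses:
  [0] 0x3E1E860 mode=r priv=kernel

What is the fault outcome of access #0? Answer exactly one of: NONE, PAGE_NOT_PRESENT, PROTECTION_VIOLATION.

Walk each access:
#0 VA=0x3E1E860 (r,kernel):
  lvl0: tbl 0x35, slot 31 ⇒ 0x38007 (P1/RW1/US1/PS0)
  lvl1: tbl 0x38, slot 30 ⇒ 0x3A007 (P1/RW1/US1/PS0)
  ✓ 0x3A860  — 2 lookups

Access #0 fault: NONE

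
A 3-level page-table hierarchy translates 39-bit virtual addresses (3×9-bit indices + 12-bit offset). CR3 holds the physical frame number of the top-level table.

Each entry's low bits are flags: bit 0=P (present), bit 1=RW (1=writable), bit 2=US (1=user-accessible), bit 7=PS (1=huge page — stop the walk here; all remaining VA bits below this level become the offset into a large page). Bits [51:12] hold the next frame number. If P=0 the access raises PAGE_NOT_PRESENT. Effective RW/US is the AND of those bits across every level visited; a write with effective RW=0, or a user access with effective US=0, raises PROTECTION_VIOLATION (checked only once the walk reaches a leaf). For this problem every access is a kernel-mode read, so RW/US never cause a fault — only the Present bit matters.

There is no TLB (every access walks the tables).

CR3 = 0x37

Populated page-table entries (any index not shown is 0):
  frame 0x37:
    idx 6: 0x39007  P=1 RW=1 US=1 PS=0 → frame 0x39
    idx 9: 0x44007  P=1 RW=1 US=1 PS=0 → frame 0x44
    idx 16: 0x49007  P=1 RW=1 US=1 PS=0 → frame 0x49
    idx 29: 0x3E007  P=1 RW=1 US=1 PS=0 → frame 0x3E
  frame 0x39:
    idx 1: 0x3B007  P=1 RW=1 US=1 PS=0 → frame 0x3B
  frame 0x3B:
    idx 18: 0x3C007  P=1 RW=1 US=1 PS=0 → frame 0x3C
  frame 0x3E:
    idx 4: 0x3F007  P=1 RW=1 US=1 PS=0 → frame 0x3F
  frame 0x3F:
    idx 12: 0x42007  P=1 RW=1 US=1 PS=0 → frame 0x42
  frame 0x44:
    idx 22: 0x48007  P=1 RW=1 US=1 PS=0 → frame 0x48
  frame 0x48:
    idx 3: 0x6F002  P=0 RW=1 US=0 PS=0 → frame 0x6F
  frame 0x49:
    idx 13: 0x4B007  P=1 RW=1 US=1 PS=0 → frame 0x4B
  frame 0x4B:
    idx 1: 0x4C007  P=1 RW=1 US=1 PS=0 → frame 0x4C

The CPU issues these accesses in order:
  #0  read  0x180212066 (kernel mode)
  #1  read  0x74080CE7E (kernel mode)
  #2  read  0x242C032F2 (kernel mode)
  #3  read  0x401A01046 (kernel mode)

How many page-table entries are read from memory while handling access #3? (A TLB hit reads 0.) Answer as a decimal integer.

Per-access translation:
#0 VA=0x180212066 (r,kernel):
  lvl0: tbl 0x37, slot 6 ⇒ 0x39007 (P1/RW1/US1/PS0)
  lvl1: tbl 0x39, slot 1 ⇒ 0x3B007 (P1/RW1/US1/PS0)
  lvl2: tbl 0x3B, slot 18 ⇒ 0x3C007 (P1/RW1/US1/PS0)
  → PA=0x3C066  (3 entries read)
#1 VA=0x74080CE7E (r,kernel):
  lvl0: tbl 0x37, slot 29 ⇒ 0x3E007 (P1/RW1/US1/PS0)
  lvl1: tbl 0x3E, slot 4 ⇒ 0x3F007 (P1/RW1/US1/PS0)
  lvl2: tbl 0x3F, slot 12 ⇒ 0x42007 (P1/RW1/US1/PS0)
  → PA=0x42E7E  (3 entries read)
#2 VA=0x242C032F2 (r,kernel):
  lvl0: tbl 0x37, slot 9 ⇒ 0x44007 (P1/RW1/US1/PS0)
  lvl1: tbl 0x44, slot 22 ⇒ 0x48007 (P1/RW1/US1/PS0)
  lvl2: tbl 0x48, slot 3 ⇒ 0x6F002 (P0/RW1/US0/PS0)
  → PAGE_NOT_PRESENT  (3 entries read)
#3 VA=0x401A01046 (r,kernel):
  lvl0: tbl 0x37, slot 16 ⇒ 0x49007 (P1/RW1/US1/PS0)
  lvl1: tbl 0x49, slot 13 ⇒ 0x4B007 (P1/RW1/US1/PS0)
  lvl2: tbl 0x4B, slot 1 ⇒ 0x4C007 (P1/RW1/US1/PS0)
  → PA=0x4C046  (3 entries read)

Entries read for #3: 3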